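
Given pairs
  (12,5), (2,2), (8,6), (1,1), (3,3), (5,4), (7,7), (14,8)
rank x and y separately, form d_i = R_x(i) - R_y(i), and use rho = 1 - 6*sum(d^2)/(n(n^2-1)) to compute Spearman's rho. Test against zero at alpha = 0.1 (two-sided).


Step 1: Rank x and y separately (midranks; no ties here).
rank(x): 12->7, 2->2, 8->6, 1->1, 3->3, 5->4, 7->5, 14->8
rank(y): 5->5, 2->2, 6->6, 1->1, 3->3, 4->4, 7->7, 8->8
Step 2: d_i = R_x(i) - R_y(i); compute d_i^2.
  (7-5)^2=4, (2-2)^2=0, (6-6)^2=0, (1-1)^2=0, (3-3)^2=0, (4-4)^2=0, (5-7)^2=4, (8-8)^2=0
sum(d^2) = 8.
Step 3: rho = 1 - 6*8 / (8*(8^2 - 1)) = 1 - 48/504 = 0.904762.
Step 4: Under H0, t = rho * sqrt((n-2)/(1-rho^2)) = 5.2034 ~ t(6).
Step 5: Two-sided p-value from the t-distribution with 6 df = 0.002008.
Step 6: alpha = 0.1. reject H0.

rho = 0.9048, p = 0.002008, reject H0 at alpha = 0.1.


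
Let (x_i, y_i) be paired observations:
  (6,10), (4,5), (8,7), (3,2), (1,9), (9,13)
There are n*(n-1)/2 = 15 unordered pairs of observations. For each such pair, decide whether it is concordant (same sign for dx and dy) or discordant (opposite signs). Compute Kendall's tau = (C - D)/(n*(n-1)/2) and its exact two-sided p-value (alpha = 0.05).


Step 1: Enumerate the 15 unordered pairs (i,j) with i<j and classify each by sign(x_j-x_i) * sign(y_j-y_i).
  (1,2):dx=-2,dy=-5->C; (1,3):dx=+2,dy=-3->D; (1,4):dx=-3,dy=-8->C; (1,5):dx=-5,dy=-1->C
  (1,6):dx=+3,dy=+3->C; (2,3):dx=+4,dy=+2->C; (2,4):dx=-1,dy=-3->C; (2,5):dx=-3,dy=+4->D
  (2,6):dx=+5,dy=+8->C; (3,4):dx=-5,dy=-5->C; (3,5):dx=-7,dy=+2->D; (3,6):dx=+1,dy=+6->C
  (4,5):dx=-2,dy=+7->D; (4,6):dx=+6,dy=+11->C; (5,6):dx=+8,dy=+4->C
Step 2: C = 11, D = 4, total pairs = 15.
Step 3: tau = (C - D)/(n(n-1)/2) = (11 - 4)/15 = 0.466667.
Step 4: Exact two-sided p-value (enumerate n! = 720 permutations of y under H0): p = 0.272222.
Step 5: alpha = 0.05. fail to reject H0.

tau_b = 0.4667 (C=11, D=4), p = 0.272222, fail to reject H0.


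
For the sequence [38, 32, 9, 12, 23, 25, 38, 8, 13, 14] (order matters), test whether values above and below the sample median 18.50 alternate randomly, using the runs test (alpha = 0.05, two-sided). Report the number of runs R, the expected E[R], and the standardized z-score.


Step 1: Compute median = 18.50; label A = above, B = below.
Labels in order: AABBAAABBB  (n_A = 5, n_B = 5)
Step 2: Count runs R = 4.
Step 3: Under H0 (random ordering), E[R] = 2*n_A*n_B/(n_A+n_B) + 1 = 2*5*5/10 + 1 = 6.0000.
        Var[R] = 2*n_A*n_B*(2*n_A*n_B - n_A - n_B) / ((n_A+n_B)^2 * (n_A+n_B-1)) = 2000/900 = 2.2222.
        SD[R] = 1.4907.
Step 4: Continuity-corrected z = (R + 0.5 - E[R]) / SD[R] = (4 + 0.5 - 6.0000) / 1.4907 = -1.0062.
Step 5: Two-sided p-value via normal approximation = 2*(1 - Phi(|z|)) = 0.314305.
Step 6: alpha = 0.05. fail to reject H0.

R = 4, z = -1.0062, p = 0.314305, fail to reject H0.


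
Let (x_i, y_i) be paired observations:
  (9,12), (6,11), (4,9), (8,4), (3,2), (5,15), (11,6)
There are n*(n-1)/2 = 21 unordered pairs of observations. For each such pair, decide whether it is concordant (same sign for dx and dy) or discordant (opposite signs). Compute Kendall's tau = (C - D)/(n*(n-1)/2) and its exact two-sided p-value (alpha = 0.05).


Step 1: Enumerate the 21 unordered pairs (i,j) with i<j and classify each by sign(x_j-x_i) * sign(y_j-y_i).
  (1,2):dx=-3,dy=-1->C; (1,3):dx=-5,dy=-3->C; (1,4):dx=-1,dy=-8->C; (1,5):dx=-6,dy=-10->C
  (1,6):dx=-4,dy=+3->D; (1,7):dx=+2,dy=-6->D; (2,3):dx=-2,dy=-2->C; (2,4):dx=+2,dy=-7->D
  (2,5):dx=-3,dy=-9->C; (2,6):dx=-1,dy=+4->D; (2,7):dx=+5,dy=-5->D; (3,4):dx=+4,dy=-5->D
  (3,5):dx=-1,dy=-7->C; (3,6):dx=+1,dy=+6->C; (3,7):dx=+7,dy=-3->D; (4,5):dx=-5,dy=-2->C
  (4,6):dx=-3,dy=+11->D; (4,7):dx=+3,dy=+2->C; (5,6):dx=+2,dy=+13->C; (5,7):dx=+8,dy=+4->C
  (6,7):dx=+6,dy=-9->D
Step 2: C = 12, D = 9, total pairs = 21.
Step 3: tau = (C - D)/(n(n-1)/2) = (12 - 9)/21 = 0.142857.
Step 4: Exact two-sided p-value (enumerate n! = 5040 permutations of y under H0): p = 0.772619.
Step 5: alpha = 0.05. fail to reject H0.

tau_b = 0.1429 (C=12, D=9), p = 0.772619, fail to reject H0.


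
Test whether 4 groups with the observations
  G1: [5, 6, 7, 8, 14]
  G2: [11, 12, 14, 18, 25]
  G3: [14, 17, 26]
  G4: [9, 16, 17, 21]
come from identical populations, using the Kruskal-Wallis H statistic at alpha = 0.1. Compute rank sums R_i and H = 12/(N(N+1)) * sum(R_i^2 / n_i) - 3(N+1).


Step 1: Combine all N = 17 observations and assign midranks.
sorted (value, group, rank): (5,G1,1), (6,G1,2), (7,G1,3), (8,G1,4), (9,G4,5), (11,G2,6), (12,G2,7), (14,G1,9), (14,G2,9), (14,G3,9), (16,G4,11), (17,G3,12.5), (17,G4,12.5), (18,G2,14), (21,G4,15), (25,G2,16), (26,G3,17)
Step 2: Sum ranks within each group.
R_1 = 19 (n_1 = 5)
R_2 = 52 (n_2 = 5)
R_3 = 38.5 (n_3 = 3)
R_4 = 43.5 (n_4 = 4)
Step 3: H = 12/(N(N+1)) * sum(R_i^2/n_i) - 3(N+1)
     = 12/(17*18) * (19^2/5 + 52^2/5 + 38.5^2/3 + 43.5^2/4) - 3*18
     = 0.039216 * 1580.15 - 54
     = 7.966503.
Step 4: Ties present; correction factor C = 1 - 30/(17^3 - 17) = 0.993873. Corrected H = 7.966503 / 0.993873 = 8.015619.
Step 5: Under H0, H ~ chi^2(3); p-value = 0.045690.
Step 6: alpha = 0.1. reject H0.

H = 8.0156, df = 3, p = 0.045690, reject H0.


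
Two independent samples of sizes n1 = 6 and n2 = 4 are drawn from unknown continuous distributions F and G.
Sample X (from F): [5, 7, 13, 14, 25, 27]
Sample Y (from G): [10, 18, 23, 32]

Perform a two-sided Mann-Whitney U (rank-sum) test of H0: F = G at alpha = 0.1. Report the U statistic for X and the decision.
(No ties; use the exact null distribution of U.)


Step 1: Combine and sort all 10 observations; assign midranks.
sorted (value, group): (5,X), (7,X), (10,Y), (13,X), (14,X), (18,Y), (23,Y), (25,X), (27,X), (32,Y)
ranks: 5->1, 7->2, 10->3, 13->4, 14->5, 18->6, 23->7, 25->8, 27->9, 32->10
Step 2: Rank sum for X: R1 = 1 + 2 + 4 + 5 + 8 + 9 = 29.
Step 3: U_X = R1 - n1(n1+1)/2 = 29 - 6*7/2 = 29 - 21 = 8.
       U_Y = n1*n2 - U_X = 24 - 8 = 16.
Step 4: No ties, so the exact null distribution of U (based on enumerating the C(10,6) = 210 equally likely rank assignments) gives the two-sided p-value.
Step 5: p-value = 0.476190; compare to alpha = 0.1. fail to reject H0.

U_X = 8, p = 0.476190, fail to reject H0 at alpha = 0.1.


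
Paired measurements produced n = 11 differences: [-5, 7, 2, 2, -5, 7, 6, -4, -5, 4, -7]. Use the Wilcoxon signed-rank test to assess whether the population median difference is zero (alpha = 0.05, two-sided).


Step 1: Drop any zero differences (none here) and take |d_i|.
|d| = [5, 7, 2, 2, 5, 7, 6, 4, 5, 4, 7]
Step 2: Midrank |d_i| (ties get averaged ranks).
ranks: |5|->6, |7|->10, |2|->1.5, |2|->1.5, |5|->6, |7|->10, |6|->8, |4|->3.5, |5|->6, |4|->3.5, |7|->10
Step 3: Attach original signs; sum ranks with positive sign and with negative sign.
W+ = 10 + 1.5 + 1.5 + 10 + 8 + 3.5 = 34.5
W- = 6 + 6 + 3.5 + 6 + 10 = 31.5
(Check: W+ + W- = 66 should equal n(n+1)/2 = 66.)
Step 4: Test statistic W = min(W+, W-) = 31.5.
Step 5: Ties in |d|, so use the tie-corrected normal approximation.
        E[W] = n(n+1)/4 = 11*12/4 = 33.
        Tie groups: |d|=2 (t=2), |d|=4 (t=2), |d|=5 (t=3), |d|=7 (t=3); sum(t^3 - t) = 60.
        Var[W] = n(n+1)(2n+1)/24 - sum(t^3-t)/48 = 3036/24 - 60/48 = 125.25.
        z = (W - E[W]) / sqrt(Var[W]) = (31.5 - 33) / 11.1915 = -0.1340.
        Two-sided p = 2*Phi(z) = 0.893379.
Step 6: alpha = 0.05. fail to reject H0.

W+ = 34.5, W- = 31.5, W = min = 31.5, p = 0.893379, fail to reject H0.


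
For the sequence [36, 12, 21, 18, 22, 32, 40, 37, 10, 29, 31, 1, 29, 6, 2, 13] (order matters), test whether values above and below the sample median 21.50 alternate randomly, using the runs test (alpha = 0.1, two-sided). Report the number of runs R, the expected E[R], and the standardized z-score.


Step 1: Compute median = 21.50; label A = above, B = below.
Labels in order: ABBBAAAABAABABBB  (n_A = 8, n_B = 8)
Step 2: Count runs R = 8.
Step 3: Under H0 (random ordering), E[R] = 2*n_A*n_B/(n_A+n_B) + 1 = 2*8*8/16 + 1 = 9.0000.
        Var[R] = 2*n_A*n_B*(2*n_A*n_B - n_A - n_B) / ((n_A+n_B)^2 * (n_A+n_B-1)) = 14336/3840 = 3.7333.
        SD[R] = 1.9322.
Step 4: Continuity-corrected z = (R + 0.5 - E[R]) / SD[R] = (8 + 0.5 - 9.0000) / 1.9322 = -0.2588.
Step 5: Two-sided p-value via normal approximation = 2*(1 - Phi(|z|)) = 0.795809.
Step 6: alpha = 0.1. fail to reject H0.

R = 8, z = -0.2588, p = 0.795809, fail to reject H0.


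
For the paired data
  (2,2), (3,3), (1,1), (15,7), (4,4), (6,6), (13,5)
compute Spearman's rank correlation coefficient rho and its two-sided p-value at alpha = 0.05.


Step 1: Rank x and y separately (midranks; no ties here).
rank(x): 2->2, 3->3, 1->1, 15->7, 4->4, 6->5, 13->6
rank(y): 2->2, 3->3, 1->1, 7->7, 4->4, 6->6, 5->5
Step 2: d_i = R_x(i) - R_y(i); compute d_i^2.
  (2-2)^2=0, (3-3)^2=0, (1-1)^2=0, (7-7)^2=0, (4-4)^2=0, (5-6)^2=1, (6-5)^2=1
sum(d^2) = 2.
Step 3: rho = 1 - 6*2 / (7*(7^2 - 1)) = 1 - 12/336 = 0.964286.
Step 4: Under H0, t = rho * sqrt((n-2)/(1-rho^2)) = 8.1408 ~ t(5).
Step 5: Two-sided p-value from the t-distribution with 5 df = 0.000454.
Step 6: alpha = 0.05. reject H0.

rho = 0.9643, p = 0.000454, reject H0 at alpha = 0.05.


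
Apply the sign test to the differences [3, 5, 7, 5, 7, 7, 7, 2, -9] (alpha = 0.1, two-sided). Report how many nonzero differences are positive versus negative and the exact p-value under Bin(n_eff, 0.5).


Step 1: Discard zero differences. Original n = 9; n_eff = number of nonzero differences = 9.
Nonzero differences (with sign): +3, +5, +7, +5, +7, +7, +7, +2, -9
Step 2: Count signs: positive = 8, negative = 1.
Step 3: Under H0: P(positive) = 0.5, so the number of positives S ~ Bin(9, 0.5).
Step 4: Two-sided exact p-value = sum of Bin(9,0.5) probabilities at or below the observed probability = 0.039062.
Step 5: alpha = 0.1. reject H0.

n_eff = 9, pos = 8, neg = 1, p = 0.039062, reject H0.


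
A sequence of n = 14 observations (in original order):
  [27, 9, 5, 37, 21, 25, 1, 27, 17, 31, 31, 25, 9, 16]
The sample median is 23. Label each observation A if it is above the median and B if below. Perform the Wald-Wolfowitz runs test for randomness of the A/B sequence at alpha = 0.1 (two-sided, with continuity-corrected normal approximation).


Step 1: Compute median = 23; label A = above, B = below.
Labels in order: ABBABABABAAABB  (n_A = 7, n_B = 7)
Step 2: Count runs R = 10.
Step 3: Under H0 (random ordering), E[R] = 2*n_A*n_B/(n_A+n_B) + 1 = 2*7*7/14 + 1 = 8.0000.
        Var[R] = 2*n_A*n_B*(2*n_A*n_B - n_A - n_B) / ((n_A+n_B)^2 * (n_A+n_B-1)) = 8232/2548 = 3.2308.
        SD[R] = 1.7974.
Step 4: Continuity-corrected z = (R - 0.5 - E[R]) / SD[R] = (10 - 0.5 - 8.0000) / 1.7974 = 0.8345.
Step 5: Two-sided p-value via normal approximation = 2*(1 - Phi(|z|)) = 0.403986.
Step 6: alpha = 0.1. fail to reject H0.

R = 10, z = 0.8345, p = 0.403986, fail to reject H0.


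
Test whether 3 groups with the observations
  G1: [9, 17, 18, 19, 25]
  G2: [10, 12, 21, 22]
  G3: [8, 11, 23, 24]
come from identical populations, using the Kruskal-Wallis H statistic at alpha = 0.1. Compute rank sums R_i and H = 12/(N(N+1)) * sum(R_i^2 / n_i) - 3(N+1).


Step 1: Combine all N = 13 observations and assign midranks.
sorted (value, group, rank): (8,G3,1), (9,G1,2), (10,G2,3), (11,G3,4), (12,G2,5), (17,G1,6), (18,G1,7), (19,G1,8), (21,G2,9), (22,G2,10), (23,G3,11), (24,G3,12), (25,G1,13)
Step 2: Sum ranks within each group.
R_1 = 36 (n_1 = 5)
R_2 = 27 (n_2 = 4)
R_3 = 28 (n_3 = 4)
Step 3: H = 12/(N(N+1)) * sum(R_i^2/n_i) - 3(N+1)
     = 12/(13*14) * (36^2/5 + 27^2/4 + 28^2/4) - 3*14
     = 0.065934 * 637.45 - 42
     = 0.029670.
Step 4: No ties, so H is used without correction.
Step 5: Under H0, H ~ chi^2(2); p-value = 0.985274.
Step 6: alpha = 0.1. fail to reject H0.

H = 0.0297, df = 2, p = 0.985274, fail to reject H0.


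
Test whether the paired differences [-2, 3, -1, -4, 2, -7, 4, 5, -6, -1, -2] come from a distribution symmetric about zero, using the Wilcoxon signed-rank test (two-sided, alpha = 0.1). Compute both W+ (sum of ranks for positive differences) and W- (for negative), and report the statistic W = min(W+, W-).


Step 1: Drop any zero differences (none here) and take |d_i|.
|d| = [2, 3, 1, 4, 2, 7, 4, 5, 6, 1, 2]
Step 2: Midrank |d_i| (ties get averaged ranks).
ranks: |2|->4, |3|->6, |1|->1.5, |4|->7.5, |2|->4, |7|->11, |4|->7.5, |5|->9, |6|->10, |1|->1.5, |2|->4
Step 3: Attach original signs; sum ranks with positive sign and with negative sign.
W+ = 6 + 4 + 7.5 + 9 = 26.5
W- = 4 + 1.5 + 7.5 + 11 + 10 + 1.5 + 4 = 39.5
(Check: W+ + W- = 66 should equal n(n+1)/2 = 66.)
Step 4: Test statistic W = min(W+, W-) = 26.5.
Step 5: Ties in |d|, so use the tie-corrected normal approximation.
        E[W] = n(n+1)/4 = 11*12/4 = 33.
        Tie groups: |d|=1 (t=2), |d|=2 (t=3), |d|=4 (t=2); sum(t^3 - t) = 36.
        Var[W] = n(n+1)(2n+1)/24 - sum(t^3-t)/48 = 3036/24 - 36/48 = 125.75.
        z = (W - E[W]) / sqrt(Var[W]) = (26.5 - 33) / 11.2138 = -0.5796.
        Two-sided p = 2*Phi(z) = 0.562157.
Step 6: alpha = 0.1. fail to reject H0.

W+ = 26.5, W- = 39.5, W = min = 26.5, p = 0.562157, fail to reject H0.


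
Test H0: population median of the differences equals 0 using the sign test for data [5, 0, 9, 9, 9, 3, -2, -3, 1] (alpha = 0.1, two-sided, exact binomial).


Step 1: Discard zero differences. Original n = 9; n_eff = number of nonzero differences = 8.
Nonzero differences (with sign): +5, +9, +9, +9, +3, -2, -3, +1
Step 2: Count signs: positive = 6, negative = 2.
Step 3: Under H0: P(positive) = 0.5, so the number of positives S ~ Bin(8, 0.5).
Step 4: Two-sided exact p-value = sum of Bin(8,0.5) probabilities at or below the observed probability = 0.289062.
Step 5: alpha = 0.1. fail to reject H0.

n_eff = 8, pos = 6, neg = 2, p = 0.289062, fail to reject H0.


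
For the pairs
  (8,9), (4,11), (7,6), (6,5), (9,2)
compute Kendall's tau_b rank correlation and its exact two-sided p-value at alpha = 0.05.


Step 1: Enumerate the 10 unordered pairs (i,j) with i<j and classify each by sign(x_j-x_i) * sign(y_j-y_i).
  (1,2):dx=-4,dy=+2->D; (1,3):dx=-1,dy=-3->C; (1,4):dx=-2,dy=-4->C; (1,5):dx=+1,dy=-7->D
  (2,3):dx=+3,dy=-5->D; (2,4):dx=+2,dy=-6->D; (2,5):dx=+5,dy=-9->D; (3,4):dx=-1,dy=-1->C
  (3,5):dx=+2,dy=-4->D; (4,5):dx=+3,dy=-3->D
Step 2: C = 3, D = 7, total pairs = 10.
Step 3: tau = (C - D)/(n(n-1)/2) = (3 - 7)/10 = -0.400000.
Step 4: Exact two-sided p-value (enumerate n! = 120 permutations of y under H0): p = 0.483333.
Step 5: alpha = 0.05. fail to reject H0.

tau_b = -0.4000 (C=3, D=7), p = 0.483333, fail to reject H0.


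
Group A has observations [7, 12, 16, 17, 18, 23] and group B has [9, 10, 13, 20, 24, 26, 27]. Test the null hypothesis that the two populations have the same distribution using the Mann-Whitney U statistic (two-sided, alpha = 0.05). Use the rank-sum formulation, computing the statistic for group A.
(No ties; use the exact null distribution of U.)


Step 1: Combine and sort all 13 observations; assign midranks.
sorted (value, group): (7,X), (9,Y), (10,Y), (12,X), (13,Y), (16,X), (17,X), (18,X), (20,Y), (23,X), (24,Y), (26,Y), (27,Y)
ranks: 7->1, 9->2, 10->3, 12->4, 13->5, 16->6, 17->7, 18->8, 20->9, 23->10, 24->11, 26->12, 27->13
Step 2: Rank sum for X: R1 = 1 + 4 + 6 + 7 + 8 + 10 = 36.
Step 3: U_X = R1 - n1(n1+1)/2 = 36 - 6*7/2 = 36 - 21 = 15.
       U_Y = n1*n2 - U_X = 42 - 15 = 27.
Step 4: No ties, so the exact null distribution of U (based on enumerating the C(13,6) = 1716 equally likely rank assignments) gives the two-sided p-value.
Step 5: p-value = 0.445221; compare to alpha = 0.05. fail to reject H0.

U_X = 15, p = 0.445221, fail to reject H0 at alpha = 0.05.


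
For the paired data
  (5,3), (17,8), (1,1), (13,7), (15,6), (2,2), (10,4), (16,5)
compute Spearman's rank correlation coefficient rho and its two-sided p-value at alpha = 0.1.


Step 1: Rank x and y separately (midranks; no ties here).
rank(x): 5->3, 17->8, 1->1, 13->5, 15->6, 2->2, 10->4, 16->7
rank(y): 3->3, 8->8, 1->1, 7->7, 6->6, 2->2, 4->4, 5->5
Step 2: d_i = R_x(i) - R_y(i); compute d_i^2.
  (3-3)^2=0, (8-8)^2=0, (1-1)^2=0, (5-7)^2=4, (6-6)^2=0, (2-2)^2=0, (4-4)^2=0, (7-5)^2=4
sum(d^2) = 8.
Step 3: rho = 1 - 6*8 / (8*(8^2 - 1)) = 1 - 48/504 = 0.904762.
Step 4: Under H0, t = rho * sqrt((n-2)/(1-rho^2)) = 5.2034 ~ t(6).
Step 5: Two-sided p-value from the t-distribution with 6 df = 0.002008.
Step 6: alpha = 0.1. reject H0.

rho = 0.9048, p = 0.002008, reject H0 at alpha = 0.1.


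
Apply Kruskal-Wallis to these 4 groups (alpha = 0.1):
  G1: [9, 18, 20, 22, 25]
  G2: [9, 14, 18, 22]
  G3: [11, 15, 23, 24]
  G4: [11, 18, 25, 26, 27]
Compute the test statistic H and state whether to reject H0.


Step 1: Combine all N = 18 observations and assign midranks.
sorted (value, group, rank): (9,G1,1.5), (9,G2,1.5), (11,G3,3.5), (11,G4,3.5), (14,G2,5), (15,G3,6), (18,G1,8), (18,G2,8), (18,G4,8), (20,G1,10), (22,G1,11.5), (22,G2,11.5), (23,G3,13), (24,G3,14), (25,G1,15.5), (25,G4,15.5), (26,G4,17), (27,G4,18)
Step 2: Sum ranks within each group.
R_1 = 46.5 (n_1 = 5)
R_2 = 26 (n_2 = 4)
R_3 = 36.5 (n_3 = 4)
R_4 = 62 (n_4 = 5)
Step 3: H = 12/(N(N+1)) * sum(R_i^2/n_i) - 3(N+1)
     = 12/(18*19) * (46.5^2/5 + 26^2/4 + 36.5^2/4 + 62^2/5) - 3*19
     = 0.035088 * 1703.31 - 57
     = 2.765351.
Step 4: Ties present; correction factor C = 1 - 48/(18^3 - 18) = 0.991744. Corrected H = 2.765351 / 0.991744 = 2.788371.
Step 5: Under H0, H ~ chi^2(3); p-value = 0.425418.
Step 6: alpha = 0.1. fail to reject H0.

H = 2.7884, df = 3, p = 0.425418, fail to reject H0.


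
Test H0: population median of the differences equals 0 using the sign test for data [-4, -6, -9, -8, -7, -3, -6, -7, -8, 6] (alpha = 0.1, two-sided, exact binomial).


Step 1: Discard zero differences. Original n = 10; n_eff = number of nonzero differences = 10.
Nonzero differences (with sign): -4, -6, -9, -8, -7, -3, -6, -7, -8, +6
Step 2: Count signs: positive = 1, negative = 9.
Step 3: Under H0: P(positive) = 0.5, so the number of positives S ~ Bin(10, 0.5).
Step 4: Two-sided exact p-value = sum of Bin(10,0.5) probabilities at or below the observed probability = 0.021484.
Step 5: alpha = 0.1. reject H0.

n_eff = 10, pos = 1, neg = 9, p = 0.021484, reject H0.


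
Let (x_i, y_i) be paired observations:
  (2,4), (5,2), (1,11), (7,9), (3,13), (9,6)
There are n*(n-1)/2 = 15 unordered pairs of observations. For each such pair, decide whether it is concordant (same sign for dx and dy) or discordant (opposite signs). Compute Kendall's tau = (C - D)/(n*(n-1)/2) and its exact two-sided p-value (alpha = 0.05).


Step 1: Enumerate the 15 unordered pairs (i,j) with i<j and classify each by sign(x_j-x_i) * sign(y_j-y_i).
  (1,2):dx=+3,dy=-2->D; (1,3):dx=-1,dy=+7->D; (1,4):dx=+5,dy=+5->C; (1,5):dx=+1,dy=+9->C
  (1,6):dx=+7,dy=+2->C; (2,3):dx=-4,dy=+9->D; (2,4):dx=+2,dy=+7->C; (2,5):dx=-2,dy=+11->D
  (2,6):dx=+4,dy=+4->C; (3,4):dx=+6,dy=-2->D; (3,5):dx=+2,dy=+2->C; (3,6):dx=+8,dy=-5->D
  (4,5):dx=-4,dy=+4->D; (4,6):dx=+2,dy=-3->D; (5,6):dx=+6,dy=-7->D
Step 2: C = 6, D = 9, total pairs = 15.
Step 3: tau = (C - D)/(n(n-1)/2) = (6 - 9)/15 = -0.200000.
Step 4: Exact two-sided p-value (enumerate n! = 720 permutations of y under H0): p = 0.719444.
Step 5: alpha = 0.05. fail to reject H0.

tau_b = -0.2000 (C=6, D=9), p = 0.719444, fail to reject H0.


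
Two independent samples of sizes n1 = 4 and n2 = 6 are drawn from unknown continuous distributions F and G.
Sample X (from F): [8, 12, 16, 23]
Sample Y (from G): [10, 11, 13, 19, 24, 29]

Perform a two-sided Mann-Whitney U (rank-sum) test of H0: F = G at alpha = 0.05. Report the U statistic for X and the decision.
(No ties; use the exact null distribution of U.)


Step 1: Combine and sort all 10 observations; assign midranks.
sorted (value, group): (8,X), (10,Y), (11,Y), (12,X), (13,Y), (16,X), (19,Y), (23,X), (24,Y), (29,Y)
ranks: 8->1, 10->2, 11->3, 12->4, 13->5, 16->6, 19->7, 23->8, 24->9, 29->10
Step 2: Rank sum for X: R1 = 1 + 4 + 6 + 8 = 19.
Step 3: U_X = R1 - n1(n1+1)/2 = 19 - 4*5/2 = 19 - 10 = 9.
       U_Y = n1*n2 - U_X = 24 - 9 = 15.
Step 4: No ties, so the exact null distribution of U (based on enumerating the C(10,4) = 210 equally likely rank assignments) gives the two-sided p-value.
Step 5: p-value = 0.609524; compare to alpha = 0.05. fail to reject H0.

U_X = 9, p = 0.609524, fail to reject H0 at alpha = 0.05.


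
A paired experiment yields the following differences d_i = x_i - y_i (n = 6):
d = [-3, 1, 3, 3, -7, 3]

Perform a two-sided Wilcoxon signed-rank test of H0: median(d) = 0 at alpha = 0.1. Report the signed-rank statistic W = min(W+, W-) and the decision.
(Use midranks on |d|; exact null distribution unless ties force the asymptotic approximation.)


Step 1: Drop any zero differences (none here) and take |d_i|.
|d| = [3, 1, 3, 3, 7, 3]
Step 2: Midrank |d_i| (ties get averaged ranks).
ranks: |3|->3.5, |1|->1, |3|->3.5, |3|->3.5, |7|->6, |3|->3.5
Step 3: Attach original signs; sum ranks with positive sign and with negative sign.
W+ = 1 + 3.5 + 3.5 + 3.5 = 11.5
W- = 3.5 + 6 = 9.5
(Check: W+ + W- = 21 should equal n(n+1)/2 = 21.)
Step 4: Test statistic W = min(W+, W-) = 9.5.
Step 5: Ties in |d|, so use the tie-corrected normal approximation.
        E[W] = n(n+1)/4 = 6*7/4 = 10.5.
        Tie groups: |d|=3 (t=4); sum(t^3 - t) = 60.
        Var[W] = n(n+1)(2n+1)/24 - sum(t^3-t)/48 = 546/24 - 60/48 = 21.5.
        z = (W - E[W]) / sqrt(Var[W]) = (9.5 - 10.5) / 4.6368 = -0.2157.
        Two-sided p = 2*Phi(z) = 0.829248.
Step 6: alpha = 0.1. fail to reject H0.

W+ = 11.5, W- = 9.5, W = min = 9.5, p = 0.829248, fail to reject H0.


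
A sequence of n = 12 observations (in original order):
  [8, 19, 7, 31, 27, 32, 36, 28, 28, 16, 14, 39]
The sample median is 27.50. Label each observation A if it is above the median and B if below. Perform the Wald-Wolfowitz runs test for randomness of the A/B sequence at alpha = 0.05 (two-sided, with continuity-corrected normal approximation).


Step 1: Compute median = 27.50; label A = above, B = below.
Labels in order: BBBABAAAABBA  (n_A = 6, n_B = 6)
Step 2: Count runs R = 6.
Step 3: Under H0 (random ordering), E[R] = 2*n_A*n_B/(n_A+n_B) + 1 = 2*6*6/12 + 1 = 7.0000.
        Var[R] = 2*n_A*n_B*(2*n_A*n_B - n_A - n_B) / ((n_A+n_B)^2 * (n_A+n_B-1)) = 4320/1584 = 2.7273.
        SD[R] = 1.6514.
Step 4: Continuity-corrected z = (R + 0.5 - E[R]) / SD[R] = (6 + 0.5 - 7.0000) / 1.6514 = -0.3028.
Step 5: Two-sided p-value via normal approximation = 2*(1 - Phi(|z|)) = 0.762069.
Step 6: alpha = 0.05. fail to reject H0.

R = 6, z = -0.3028, p = 0.762069, fail to reject H0.


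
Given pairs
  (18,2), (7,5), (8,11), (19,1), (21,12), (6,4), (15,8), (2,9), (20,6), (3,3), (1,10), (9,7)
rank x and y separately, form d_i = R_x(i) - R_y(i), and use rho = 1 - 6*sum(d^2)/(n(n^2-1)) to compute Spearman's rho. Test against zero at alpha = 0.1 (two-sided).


Step 1: Rank x and y separately (midranks; no ties here).
rank(x): 18->9, 7->5, 8->6, 19->10, 21->12, 6->4, 15->8, 2->2, 20->11, 3->3, 1->1, 9->7
rank(y): 2->2, 5->5, 11->11, 1->1, 12->12, 4->4, 8->8, 9->9, 6->6, 3->3, 10->10, 7->7
Step 2: d_i = R_x(i) - R_y(i); compute d_i^2.
  (9-2)^2=49, (5-5)^2=0, (6-11)^2=25, (10-1)^2=81, (12-12)^2=0, (4-4)^2=0, (8-8)^2=0, (2-9)^2=49, (11-6)^2=25, (3-3)^2=0, (1-10)^2=81, (7-7)^2=0
sum(d^2) = 310.
Step 3: rho = 1 - 6*310 / (12*(12^2 - 1)) = 1 - 1860/1716 = -0.083916.
Step 4: Under H0, t = rho * sqrt((n-2)/(1-rho^2)) = -0.2663 ~ t(10).
Step 5: Two-sided p-value from the t-distribution with 10 df = 0.795415.
Step 6: alpha = 0.1. fail to reject H0.

rho = -0.0839, p = 0.795415, fail to reject H0 at alpha = 0.1.


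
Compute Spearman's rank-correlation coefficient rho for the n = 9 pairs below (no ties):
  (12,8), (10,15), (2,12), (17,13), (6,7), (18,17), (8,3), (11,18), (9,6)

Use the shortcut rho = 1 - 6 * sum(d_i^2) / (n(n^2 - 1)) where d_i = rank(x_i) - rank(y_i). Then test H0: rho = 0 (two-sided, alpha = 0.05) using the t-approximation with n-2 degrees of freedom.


Step 1: Rank x and y separately (midranks; no ties here).
rank(x): 12->7, 10->5, 2->1, 17->8, 6->2, 18->9, 8->3, 11->6, 9->4
rank(y): 8->4, 15->7, 12->5, 13->6, 7->3, 17->8, 3->1, 18->9, 6->2
Step 2: d_i = R_x(i) - R_y(i); compute d_i^2.
  (7-4)^2=9, (5-7)^2=4, (1-5)^2=16, (8-6)^2=4, (2-3)^2=1, (9-8)^2=1, (3-1)^2=4, (6-9)^2=9, (4-2)^2=4
sum(d^2) = 52.
Step 3: rho = 1 - 6*52 / (9*(9^2 - 1)) = 1 - 312/720 = 0.566667.
Step 4: Under H0, t = rho * sqrt((n-2)/(1-rho^2)) = 1.8196 ~ t(7).
Step 5: Two-sided p-value from the t-distribution with 7 df = 0.111633.
Step 6: alpha = 0.05. fail to reject H0.

rho = 0.5667, p = 0.111633, fail to reject H0 at alpha = 0.05.


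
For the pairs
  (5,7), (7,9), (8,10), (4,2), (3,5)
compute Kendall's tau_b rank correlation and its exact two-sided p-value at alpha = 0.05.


Step 1: Enumerate the 10 unordered pairs (i,j) with i<j and classify each by sign(x_j-x_i) * sign(y_j-y_i).
  (1,2):dx=+2,dy=+2->C; (1,3):dx=+3,dy=+3->C; (1,4):dx=-1,dy=-5->C; (1,5):dx=-2,dy=-2->C
  (2,3):dx=+1,dy=+1->C; (2,4):dx=-3,dy=-7->C; (2,5):dx=-4,dy=-4->C; (3,4):dx=-4,dy=-8->C
  (3,5):dx=-5,dy=-5->C; (4,5):dx=-1,dy=+3->D
Step 2: C = 9, D = 1, total pairs = 10.
Step 3: tau = (C - D)/(n(n-1)/2) = (9 - 1)/10 = 0.800000.
Step 4: Exact two-sided p-value (enumerate n! = 120 permutations of y under H0): p = 0.083333.
Step 5: alpha = 0.05. fail to reject H0.

tau_b = 0.8000 (C=9, D=1), p = 0.083333, fail to reject H0.


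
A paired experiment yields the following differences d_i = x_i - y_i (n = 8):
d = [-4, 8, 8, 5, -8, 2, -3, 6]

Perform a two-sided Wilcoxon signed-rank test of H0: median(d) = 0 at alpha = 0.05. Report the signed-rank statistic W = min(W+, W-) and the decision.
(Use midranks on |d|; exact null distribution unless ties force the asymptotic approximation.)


Step 1: Drop any zero differences (none here) and take |d_i|.
|d| = [4, 8, 8, 5, 8, 2, 3, 6]
Step 2: Midrank |d_i| (ties get averaged ranks).
ranks: |4|->3, |8|->7, |8|->7, |5|->4, |8|->7, |2|->1, |3|->2, |6|->5
Step 3: Attach original signs; sum ranks with positive sign and with negative sign.
W+ = 7 + 7 + 4 + 1 + 5 = 24
W- = 3 + 7 + 2 = 12
(Check: W+ + W- = 36 should equal n(n+1)/2 = 36.)
Step 4: Test statistic W = min(W+, W-) = 12.
Step 5: Ties in |d|, so use the tie-corrected normal approximation.
        E[W] = n(n+1)/4 = 8*9/4 = 18.
        Tie groups: |d|=8 (t=3); sum(t^3 - t) = 24.
        Var[W] = n(n+1)(2n+1)/24 - sum(t^3-t)/48 = 1224/24 - 24/48 = 50.5.
        z = (W - E[W]) / sqrt(Var[W]) = (12 - 18) / 7.1063 = -0.8443.
        Two-sided p = 2*Phi(z) = 0.398492.
Step 6: alpha = 0.05. fail to reject H0.

W+ = 24, W- = 12, W = min = 12, p = 0.398492, fail to reject H0.


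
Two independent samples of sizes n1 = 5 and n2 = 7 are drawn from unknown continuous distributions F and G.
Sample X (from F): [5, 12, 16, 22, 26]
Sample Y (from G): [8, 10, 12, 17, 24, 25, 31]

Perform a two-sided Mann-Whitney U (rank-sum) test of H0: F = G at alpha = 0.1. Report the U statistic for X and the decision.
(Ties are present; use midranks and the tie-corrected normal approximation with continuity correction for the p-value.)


Step 1: Combine and sort all 12 observations; assign midranks.
sorted (value, group): (5,X), (8,Y), (10,Y), (12,X), (12,Y), (16,X), (17,Y), (22,X), (24,Y), (25,Y), (26,X), (31,Y)
ranks: 5->1, 8->2, 10->3, 12->4.5, 12->4.5, 16->6, 17->7, 22->8, 24->9, 25->10, 26->11, 31->12
Step 2: Rank sum for X: R1 = 1 + 4.5 + 6 + 8 + 11 = 30.5.
Step 3: U_X = R1 - n1(n1+1)/2 = 30.5 - 5*6/2 = 30.5 - 15 = 15.5.
       U_Y = n1*n2 - U_X = 35 - 15.5 = 19.5.
Step 4: Ties are present, so use the tie-corrected normal approximation (with continuity correction) for the p-value.
Step 5: p-value = 0.807210; compare to alpha = 0.1. fail to reject H0.

U_X = 15.5, p = 0.807210, fail to reject H0 at alpha = 0.1.


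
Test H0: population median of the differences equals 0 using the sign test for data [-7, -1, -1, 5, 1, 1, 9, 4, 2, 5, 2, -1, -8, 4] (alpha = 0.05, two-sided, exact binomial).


Step 1: Discard zero differences. Original n = 14; n_eff = number of nonzero differences = 14.
Nonzero differences (with sign): -7, -1, -1, +5, +1, +1, +9, +4, +2, +5, +2, -1, -8, +4
Step 2: Count signs: positive = 9, negative = 5.
Step 3: Under H0: P(positive) = 0.5, so the number of positives S ~ Bin(14, 0.5).
Step 4: Two-sided exact p-value = sum of Bin(14,0.5) probabilities at or below the observed probability = 0.423950.
Step 5: alpha = 0.05. fail to reject H0.

n_eff = 14, pos = 9, neg = 5, p = 0.423950, fail to reject H0.


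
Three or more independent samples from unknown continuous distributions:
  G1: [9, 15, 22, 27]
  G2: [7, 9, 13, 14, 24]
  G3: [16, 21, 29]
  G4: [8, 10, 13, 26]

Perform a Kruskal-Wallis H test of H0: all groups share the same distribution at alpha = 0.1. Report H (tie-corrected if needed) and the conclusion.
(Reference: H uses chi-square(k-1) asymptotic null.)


Step 1: Combine all N = 16 observations and assign midranks.
sorted (value, group, rank): (7,G2,1), (8,G4,2), (9,G1,3.5), (9,G2,3.5), (10,G4,5), (13,G2,6.5), (13,G4,6.5), (14,G2,8), (15,G1,9), (16,G3,10), (21,G3,11), (22,G1,12), (24,G2,13), (26,G4,14), (27,G1,15), (29,G3,16)
Step 2: Sum ranks within each group.
R_1 = 39.5 (n_1 = 4)
R_2 = 32 (n_2 = 5)
R_3 = 37 (n_3 = 3)
R_4 = 27.5 (n_4 = 4)
Step 3: H = 12/(N(N+1)) * sum(R_i^2/n_i) - 3(N+1)
     = 12/(16*17) * (39.5^2/4 + 32^2/5 + 37^2/3 + 27.5^2/4) - 3*17
     = 0.044118 * 1240.26 - 51
     = 3.717279.
Step 4: Ties present; correction factor C = 1 - 12/(16^3 - 16) = 0.997059. Corrected H = 3.717279 / 0.997059 = 3.728245.
Step 5: Under H0, H ~ chi^2(3); p-value = 0.292344.
Step 6: alpha = 0.1. fail to reject H0.

H = 3.7282, df = 3, p = 0.292344, fail to reject H0.


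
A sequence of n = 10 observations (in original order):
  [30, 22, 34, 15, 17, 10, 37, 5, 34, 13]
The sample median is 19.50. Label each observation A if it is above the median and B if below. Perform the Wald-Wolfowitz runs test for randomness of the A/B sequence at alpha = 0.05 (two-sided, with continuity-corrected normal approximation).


Step 1: Compute median = 19.50; label A = above, B = below.
Labels in order: AAABBBABAB  (n_A = 5, n_B = 5)
Step 2: Count runs R = 6.
Step 3: Under H0 (random ordering), E[R] = 2*n_A*n_B/(n_A+n_B) + 1 = 2*5*5/10 + 1 = 6.0000.
        Var[R] = 2*n_A*n_B*(2*n_A*n_B - n_A - n_B) / ((n_A+n_B)^2 * (n_A+n_B-1)) = 2000/900 = 2.2222.
        SD[R] = 1.4907.
Step 4: R = E[R], so z = 0 with no continuity correction.
Step 5: Two-sided p-value via normal approximation = 2*(1 - Phi(|z|)) = 1.000000.
Step 6: alpha = 0.05. fail to reject H0.

R = 6, z = 0.0000, p = 1.000000, fail to reject H0.


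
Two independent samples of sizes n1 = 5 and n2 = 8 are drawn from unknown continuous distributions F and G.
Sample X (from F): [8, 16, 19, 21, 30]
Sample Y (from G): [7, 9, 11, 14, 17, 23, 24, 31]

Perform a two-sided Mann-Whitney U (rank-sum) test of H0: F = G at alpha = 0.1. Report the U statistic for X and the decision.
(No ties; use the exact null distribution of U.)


Step 1: Combine and sort all 13 observations; assign midranks.
sorted (value, group): (7,Y), (8,X), (9,Y), (11,Y), (14,Y), (16,X), (17,Y), (19,X), (21,X), (23,Y), (24,Y), (30,X), (31,Y)
ranks: 7->1, 8->2, 9->3, 11->4, 14->5, 16->6, 17->7, 19->8, 21->9, 23->10, 24->11, 30->12, 31->13
Step 2: Rank sum for X: R1 = 2 + 6 + 8 + 9 + 12 = 37.
Step 3: U_X = R1 - n1(n1+1)/2 = 37 - 5*6/2 = 37 - 15 = 22.
       U_Y = n1*n2 - U_X = 40 - 22 = 18.
Step 4: No ties, so the exact null distribution of U (based on enumerating the C(13,5) = 1287 equally likely rank assignments) gives the two-sided p-value.
Step 5: p-value = 0.832945; compare to alpha = 0.1. fail to reject H0.

U_X = 22, p = 0.832945, fail to reject H0 at alpha = 0.1.


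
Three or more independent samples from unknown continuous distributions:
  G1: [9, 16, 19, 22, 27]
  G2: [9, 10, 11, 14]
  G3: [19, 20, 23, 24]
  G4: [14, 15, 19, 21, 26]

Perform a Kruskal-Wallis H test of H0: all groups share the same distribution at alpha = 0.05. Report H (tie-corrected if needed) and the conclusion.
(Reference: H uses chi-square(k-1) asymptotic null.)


Step 1: Combine all N = 18 observations and assign midranks.
sorted (value, group, rank): (9,G1,1.5), (9,G2,1.5), (10,G2,3), (11,G2,4), (14,G2,5.5), (14,G4,5.5), (15,G4,7), (16,G1,8), (19,G1,10), (19,G3,10), (19,G4,10), (20,G3,12), (21,G4,13), (22,G1,14), (23,G3,15), (24,G3,16), (26,G4,17), (27,G1,18)
Step 2: Sum ranks within each group.
R_1 = 51.5 (n_1 = 5)
R_2 = 14 (n_2 = 4)
R_3 = 53 (n_3 = 4)
R_4 = 52.5 (n_4 = 5)
Step 3: H = 12/(N(N+1)) * sum(R_i^2/n_i) - 3(N+1)
     = 12/(18*19) * (51.5^2/5 + 14^2/4 + 53^2/4 + 52.5^2/5) - 3*19
     = 0.035088 * 1832.95 - 57
     = 7.314035.
Step 4: Ties present; correction factor C = 1 - 36/(18^3 - 18) = 0.993808. Corrected H = 7.314035 / 0.993808 = 7.359605.
Step 5: Under H0, H ~ chi^2(3); p-value = 0.061278.
Step 6: alpha = 0.05. fail to reject H0.

H = 7.3596, df = 3, p = 0.061278, fail to reject H0.


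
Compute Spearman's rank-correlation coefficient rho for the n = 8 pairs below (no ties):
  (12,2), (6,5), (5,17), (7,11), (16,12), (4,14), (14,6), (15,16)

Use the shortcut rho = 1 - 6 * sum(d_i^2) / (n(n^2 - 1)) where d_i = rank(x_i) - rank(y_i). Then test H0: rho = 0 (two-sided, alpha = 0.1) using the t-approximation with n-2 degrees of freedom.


Step 1: Rank x and y separately (midranks; no ties here).
rank(x): 12->5, 6->3, 5->2, 7->4, 16->8, 4->1, 14->6, 15->7
rank(y): 2->1, 5->2, 17->8, 11->4, 12->5, 14->6, 6->3, 16->7
Step 2: d_i = R_x(i) - R_y(i); compute d_i^2.
  (5-1)^2=16, (3-2)^2=1, (2-8)^2=36, (4-4)^2=0, (8-5)^2=9, (1-6)^2=25, (6-3)^2=9, (7-7)^2=0
sum(d^2) = 96.
Step 3: rho = 1 - 6*96 / (8*(8^2 - 1)) = 1 - 576/504 = -0.142857.
Step 4: Under H0, t = rho * sqrt((n-2)/(1-rho^2)) = -0.3536 ~ t(6).
Step 5: Two-sided p-value from the t-distribution with 6 df = 0.735765.
Step 6: alpha = 0.1. fail to reject H0.

rho = -0.1429, p = 0.735765, fail to reject H0 at alpha = 0.1.


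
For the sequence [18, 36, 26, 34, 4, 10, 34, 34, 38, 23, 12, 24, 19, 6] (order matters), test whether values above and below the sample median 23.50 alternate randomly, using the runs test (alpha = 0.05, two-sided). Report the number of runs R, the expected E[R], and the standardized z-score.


Step 1: Compute median = 23.50; label A = above, B = below.
Labels in order: BAAABBAAABBABB  (n_A = 7, n_B = 7)
Step 2: Count runs R = 7.
Step 3: Under H0 (random ordering), E[R] = 2*n_A*n_B/(n_A+n_B) + 1 = 2*7*7/14 + 1 = 8.0000.
        Var[R] = 2*n_A*n_B*(2*n_A*n_B - n_A - n_B) / ((n_A+n_B)^2 * (n_A+n_B-1)) = 8232/2548 = 3.2308.
        SD[R] = 1.7974.
Step 4: Continuity-corrected z = (R + 0.5 - E[R]) / SD[R] = (7 + 0.5 - 8.0000) / 1.7974 = -0.2782.
Step 5: Two-sided p-value via normal approximation = 2*(1 - Phi(|z|)) = 0.780879.
Step 6: alpha = 0.05. fail to reject H0.

R = 7, z = -0.2782, p = 0.780879, fail to reject H0.


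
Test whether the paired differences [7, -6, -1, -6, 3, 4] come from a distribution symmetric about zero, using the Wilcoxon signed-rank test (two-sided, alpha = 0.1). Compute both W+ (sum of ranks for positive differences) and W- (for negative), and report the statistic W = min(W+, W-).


Step 1: Drop any zero differences (none here) and take |d_i|.
|d| = [7, 6, 1, 6, 3, 4]
Step 2: Midrank |d_i| (ties get averaged ranks).
ranks: |7|->6, |6|->4.5, |1|->1, |6|->4.5, |3|->2, |4|->3
Step 3: Attach original signs; sum ranks with positive sign and with negative sign.
W+ = 6 + 2 + 3 = 11
W- = 4.5 + 1 + 4.5 = 10
(Check: W+ + W- = 21 should equal n(n+1)/2 = 21.)
Step 4: Test statistic W = min(W+, W-) = 10.
Step 5: Ties in |d|, so use the tie-corrected normal approximation.
        E[W] = n(n+1)/4 = 6*7/4 = 10.5.
        Tie groups: |d|=6 (t=2); sum(t^3 - t) = 6.
        Var[W] = n(n+1)(2n+1)/24 - sum(t^3-t)/48 = 546/24 - 6/48 = 22.625.
        z = (W - E[W]) / sqrt(Var[W]) = (10 - 10.5) / 4.7566 = -0.1051.
        Two-sided p = 2*Phi(z) = 0.916282.
Step 6: alpha = 0.1. fail to reject H0.

W+ = 11, W- = 10, W = min = 10, p = 0.916282, fail to reject H0.


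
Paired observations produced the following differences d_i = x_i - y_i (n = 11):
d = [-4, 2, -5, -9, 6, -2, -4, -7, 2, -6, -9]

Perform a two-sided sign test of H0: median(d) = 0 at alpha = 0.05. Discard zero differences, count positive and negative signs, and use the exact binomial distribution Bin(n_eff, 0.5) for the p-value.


Step 1: Discard zero differences. Original n = 11; n_eff = number of nonzero differences = 11.
Nonzero differences (with sign): -4, +2, -5, -9, +6, -2, -4, -7, +2, -6, -9
Step 2: Count signs: positive = 3, negative = 8.
Step 3: Under H0: P(positive) = 0.5, so the number of positives S ~ Bin(11, 0.5).
Step 4: Two-sided exact p-value = sum of Bin(11,0.5) probabilities at or below the observed probability = 0.226562.
Step 5: alpha = 0.05. fail to reject H0.

n_eff = 11, pos = 3, neg = 8, p = 0.226562, fail to reject H0.


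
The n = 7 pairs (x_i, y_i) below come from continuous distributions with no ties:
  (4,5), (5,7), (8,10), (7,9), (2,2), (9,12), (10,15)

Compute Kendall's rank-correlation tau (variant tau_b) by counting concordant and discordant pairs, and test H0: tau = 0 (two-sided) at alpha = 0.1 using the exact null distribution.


Step 1: Enumerate the 21 unordered pairs (i,j) with i<j and classify each by sign(x_j-x_i) * sign(y_j-y_i).
  (1,2):dx=+1,dy=+2->C; (1,3):dx=+4,dy=+5->C; (1,4):dx=+3,dy=+4->C; (1,5):dx=-2,dy=-3->C
  (1,6):dx=+5,dy=+7->C; (1,7):dx=+6,dy=+10->C; (2,3):dx=+3,dy=+3->C; (2,4):dx=+2,dy=+2->C
  (2,5):dx=-3,dy=-5->C; (2,6):dx=+4,dy=+5->C; (2,7):dx=+5,dy=+8->C; (3,4):dx=-1,dy=-1->C
  (3,5):dx=-6,dy=-8->C; (3,6):dx=+1,dy=+2->C; (3,7):dx=+2,dy=+5->C; (4,5):dx=-5,dy=-7->C
  (4,6):dx=+2,dy=+3->C; (4,7):dx=+3,dy=+6->C; (5,6):dx=+7,dy=+10->C; (5,7):dx=+8,dy=+13->C
  (6,7):dx=+1,dy=+3->C
Step 2: C = 21, D = 0, total pairs = 21.
Step 3: tau = (C - D)/(n(n-1)/2) = (21 - 0)/21 = 1.000000.
Step 4: Exact two-sided p-value (enumerate n! = 5040 permutations of y under H0): p = 0.000397.
Step 5: alpha = 0.1. reject H0.

tau_b = 1.0000 (C=21, D=0), p = 0.000397, reject H0.


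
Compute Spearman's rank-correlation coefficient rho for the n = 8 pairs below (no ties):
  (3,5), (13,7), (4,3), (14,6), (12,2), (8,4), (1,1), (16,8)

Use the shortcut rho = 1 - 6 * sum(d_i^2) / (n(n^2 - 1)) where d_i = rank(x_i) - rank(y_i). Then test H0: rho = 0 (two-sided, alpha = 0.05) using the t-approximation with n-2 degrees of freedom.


Step 1: Rank x and y separately (midranks; no ties here).
rank(x): 3->2, 13->6, 4->3, 14->7, 12->5, 8->4, 1->1, 16->8
rank(y): 5->5, 7->7, 3->3, 6->6, 2->2, 4->4, 1->1, 8->8
Step 2: d_i = R_x(i) - R_y(i); compute d_i^2.
  (2-5)^2=9, (6-7)^2=1, (3-3)^2=0, (7-6)^2=1, (5-2)^2=9, (4-4)^2=0, (1-1)^2=0, (8-8)^2=0
sum(d^2) = 20.
Step 3: rho = 1 - 6*20 / (8*(8^2 - 1)) = 1 - 120/504 = 0.761905.
Step 4: Under H0, t = rho * sqrt((n-2)/(1-rho^2)) = 2.8814 ~ t(6).
Step 5: Two-sided p-value from the t-distribution with 6 df = 0.028005.
Step 6: alpha = 0.05. reject H0.

rho = 0.7619, p = 0.028005, reject H0 at alpha = 0.05.


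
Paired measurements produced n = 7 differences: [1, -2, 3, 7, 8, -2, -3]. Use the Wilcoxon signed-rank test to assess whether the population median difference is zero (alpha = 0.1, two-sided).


Step 1: Drop any zero differences (none here) and take |d_i|.
|d| = [1, 2, 3, 7, 8, 2, 3]
Step 2: Midrank |d_i| (ties get averaged ranks).
ranks: |1|->1, |2|->2.5, |3|->4.5, |7|->6, |8|->7, |2|->2.5, |3|->4.5
Step 3: Attach original signs; sum ranks with positive sign and with negative sign.
W+ = 1 + 4.5 + 6 + 7 = 18.5
W- = 2.5 + 2.5 + 4.5 = 9.5
(Check: W+ + W- = 28 should equal n(n+1)/2 = 28.)
Step 4: Test statistic W = min(W+, W-) = 9.5.
Step 5: Ties in |d|, so use the tie-corrected normal approximation.
        E[W] = n(n+1)/4 = 7*8/4 = 14.
        Tie groups: |d|=2 (t=2), |d|=3 (t=2); sum(t^3 - t) = 12.
        Var[W] = n(n+1)(2n+1)/24 - sum(t^3-t)/48 = 840/24 - 12/48 = 34.75.
        z = (W - E[W]) / sqrt(Var[W]) = (9.5 - 14) / 5.8949 = -0.7634.
        Two-sided p = 2*Phi(z) = 0.445243.
Step 6: alpha = 0.1. fail to reject H0.

W+ = 18.5, W- = 9.5, W = min = 9.5, p = 0.445243, fail to reject H0.


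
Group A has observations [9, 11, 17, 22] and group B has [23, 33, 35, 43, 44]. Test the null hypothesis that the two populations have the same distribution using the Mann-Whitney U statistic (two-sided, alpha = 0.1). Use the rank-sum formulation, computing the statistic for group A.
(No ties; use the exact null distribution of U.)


Step 1: Combine and sort all 9 observations; assign midranks.
sorted (value, group): (9,X), (11,X), (17,X), (22,X), (23,Y), (33,Y), (35,Y), (43,Y), (44,Y)
ranks: 9->1, 11->2, 17->3, 22->4, 23->5, 33->6, 35->7, 43->8, 44->9
Step 2: Rank sum for X: R1 = 1 + 2 + 3 + 4 = 10.
Step 3: U_X = R1 - n1(n1+1)/2 = 10 - 4*5/2 = 10 - 10 = 0.
       U_Y = n1*n2 - U_X = 20 - 0 = 20.
Step 4: No ties, so the exact null distribution of U (based on enumerating the C(9,4) = 126 equally likely rank assignments) gives the two-sided p-value.
Step 5: p-value = 0.015873; compare to alpha = 0.1. reject H0.

U_X = 0, p = 0.015873, reject H0 at alpha = 0.1.
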